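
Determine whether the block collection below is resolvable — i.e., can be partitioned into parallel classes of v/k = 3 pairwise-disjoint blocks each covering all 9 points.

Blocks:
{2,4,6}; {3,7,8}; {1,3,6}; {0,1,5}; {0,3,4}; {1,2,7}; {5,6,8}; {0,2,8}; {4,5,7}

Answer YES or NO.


v = 9, block size k = 3, number of blocks = 9.
For resolvability, blocks must partition into parallel classes of size v/k = 3.
Total blocks must therefore be a multiple of 3: 9 = 3·3 + 0 ⇒ divisible ✓.
Greedy packing gives 3 candidate class(es). Each should be a full parallel class (size 3, covers all 9 points).
  Class 1 (3 blocks): {2,4,6}; {3,7,8}; {0,1,5}. Points covered: [0, 1, 2, 3, 4, 5, 6, 7, 8].
  Class 2 (3 blocks): {1,3,6}; {0,2,8}; {4,5,7}. Points covered: [0, 1, 2, 3, 4, 5, 6, 7, 8].
  Class 3 (3 blocks): {0,3,4}; {1,2,7}; {5,6,8}. Points covered: [0, 1, 2, 3, 4, 5, 6, 7, 8].
All classes full (size 3)? YES. All classes cover every point? YES.
Resolvable? YES.

YES


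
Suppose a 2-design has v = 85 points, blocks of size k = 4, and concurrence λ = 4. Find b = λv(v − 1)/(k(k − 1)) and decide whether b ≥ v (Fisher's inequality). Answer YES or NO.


r = λ(v − 1)/(k − 1) = 4·84/3 = 112.
b = vr/k = 85·112/4 = 2380.
Fisher's inequality: b ≥ v ⇔ 2380 ≥ 85? YES.

YES


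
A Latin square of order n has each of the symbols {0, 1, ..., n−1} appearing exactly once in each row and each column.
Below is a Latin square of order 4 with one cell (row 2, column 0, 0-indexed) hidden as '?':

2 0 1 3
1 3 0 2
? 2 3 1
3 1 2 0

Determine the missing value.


Row 2 contains symbols [1, 2, 3] — missing [0].
Column 0 contains symbols [1, 2, 3] — missing [0].
The missing symbol must appear in both missing sets; intersection = [0].
Therefore the hidden value is 0.

Missing value = 0.


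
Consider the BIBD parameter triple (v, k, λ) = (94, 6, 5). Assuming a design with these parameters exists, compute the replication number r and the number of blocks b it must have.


Any 2-(v, k, λ) BIBD satisfies two necessary conditions:
  (i)  Each point sits in r blocks, and counting incidences through any fixed point gives r(k − 1) = λ(v − 1), so r = λ(v − 1)/(k − 1).
  (ii) Total incidences bk = vr, so b = vr/k.
Step 1: r = λ(v − 1)/(k − 1) = 5·(94 − 1)/(6 − 1) = 5·93/5 = 465/5 = 93.
Step 2: b = vr/k = 94·93/6 = 8742/6 = 1457.
Check integrality: r = 93 ∈ Z ✓, b = 1457 ∈ Z ✓.
(These identities are necessary conditions: they determine r and b for any design with these parameters, but do not by themselves prove that one exists.)

r = 93, b = 1457.


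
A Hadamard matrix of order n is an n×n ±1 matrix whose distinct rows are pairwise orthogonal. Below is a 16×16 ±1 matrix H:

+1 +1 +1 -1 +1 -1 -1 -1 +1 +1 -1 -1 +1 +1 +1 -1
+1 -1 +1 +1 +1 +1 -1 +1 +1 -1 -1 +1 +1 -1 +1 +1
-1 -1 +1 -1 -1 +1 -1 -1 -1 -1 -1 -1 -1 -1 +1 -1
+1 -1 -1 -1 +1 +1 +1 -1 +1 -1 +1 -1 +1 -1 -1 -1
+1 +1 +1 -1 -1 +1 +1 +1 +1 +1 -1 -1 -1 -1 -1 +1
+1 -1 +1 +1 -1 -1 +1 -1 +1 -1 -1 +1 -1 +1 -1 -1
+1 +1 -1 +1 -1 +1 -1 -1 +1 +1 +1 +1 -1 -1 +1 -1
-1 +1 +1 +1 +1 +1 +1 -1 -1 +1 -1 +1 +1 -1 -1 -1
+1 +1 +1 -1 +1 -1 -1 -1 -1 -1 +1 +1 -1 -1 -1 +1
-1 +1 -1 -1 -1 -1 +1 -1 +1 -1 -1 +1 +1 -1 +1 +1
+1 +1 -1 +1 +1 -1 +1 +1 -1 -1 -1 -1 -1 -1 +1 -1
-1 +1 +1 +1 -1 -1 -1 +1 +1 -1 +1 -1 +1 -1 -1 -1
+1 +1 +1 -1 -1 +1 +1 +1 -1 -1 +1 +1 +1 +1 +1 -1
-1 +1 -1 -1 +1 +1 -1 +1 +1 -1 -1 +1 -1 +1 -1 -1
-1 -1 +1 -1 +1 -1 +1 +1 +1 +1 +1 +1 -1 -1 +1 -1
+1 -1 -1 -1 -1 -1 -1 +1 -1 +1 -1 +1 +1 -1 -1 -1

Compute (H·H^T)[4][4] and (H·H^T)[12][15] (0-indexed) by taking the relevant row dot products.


Row 4 of H: [1, 1, 1, -1, -1, 1, 1, 1, 1, 1, -1, -1, -1, -1, -1, 1].
Row 12 of H: [1, 1, 1, -1, -1, 1, 1, 1, -1, -1, 1, 1, 1, 1, 1, -1].
Row 15 of H: [1, -1, -1, -1, -1, -1, -1, 1, -1, 1, -1, 1, 1, -1, -1, -1].
(H·H^T)[4][4] = Σ_j H[4][j]·H[4][j] = (1)² + (1)² + (1)² + (-1)² + (-1)² + (1)² + (1)² + (1)² + (1)² + (1)² + (-1)² + (-1)² + (-1)² + (-1)² + (-1)² + (1)² = 1 + 1 + 1 + 1 + 1 + 1 + 1 + 1 + 1 + 1 + 1 + 1 + 1 + 1 + 1 + 1 = 16.
(H·H^T)[12][15] = Σ_j H[12][j]·H[15][j] = (1)·(1) + (1)·(-1) + (1)·(-1) + (-1)·(-1) + (-1)·(-1) + (1)·(-1) + (1)·(-1) + (1)·(1) + (-1)·(-1) + (-1)·(1) + (1)·(-1) + (1)·(1) + (1)·(1) + (1)·(-1) + (1)·(-1) + (-1)·(-1) = 1 + -1 + -1 + 1 + 1 + -1 + -1 + 1 + 1 + -1 + -1 + 1 + 1 + -1 + -1 + 1 = 0.
So rows 12 and 15 are orthogonal; the diagonal entry equals n = 16.

(4,4) entry = 16; (12,15) entry = 0.


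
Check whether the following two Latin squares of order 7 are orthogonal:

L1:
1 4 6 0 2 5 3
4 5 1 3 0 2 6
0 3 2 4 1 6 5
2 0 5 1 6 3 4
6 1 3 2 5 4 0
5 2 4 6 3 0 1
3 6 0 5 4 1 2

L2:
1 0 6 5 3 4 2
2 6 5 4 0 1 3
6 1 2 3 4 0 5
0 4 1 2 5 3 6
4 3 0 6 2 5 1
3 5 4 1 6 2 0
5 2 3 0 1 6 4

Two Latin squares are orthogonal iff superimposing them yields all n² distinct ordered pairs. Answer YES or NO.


Form the n² = 49 superimposed pairs (L1[i][j], L2[i][j]), row by row (rows and columns indexed from 0):
row 0: (1,1) (4,0) (6,6) (0,5) (2,3) (5,4) (3,2)
row 1: (4,2) (5,6) (1,5) (3,4) (0,0) (2,1) (6,3)
row 2: (0,6) (3,1) (2,2) (4,3) (1,4) (6,0) (5,5)
row 3: (2,0) (0,4) (5,1) (1,2) (6,5) (3,3) (4,6)
row 4: (6,4) (1,3) (3,0) (2,6) (5,2) (4,5) (0,1)
row 5: (5,3) (2,5) (4,4) (6,1) (3,6) (0,2) (1,0)
row 6: (3,5) (6,2) (0,3) (5,0) (4,1) (1,6) (2,4)
Orthogonality requires all 49 pairs distinct.
Check by first coordinate: for each symbol s of L1, list the L2 entries in the n cells where L1 = s; they must all differ.
  L1 = 0: L2 entries (in reading order) 5, 0, 6, 4, 1, 2, 3 — all 7 distinct ✓
  L1 = 1: L2 entries (in reading order) 1, 5, 4, 2, 3, 0, 6 — all 7 distinct ✓
  L1 = 2: L2 entries (in reading order) 3, 1, 2, 0, 6, 5, 4 — all 7 distinct ✓
  L1 = 3: L2 entries (in reading order) 2, 4, 1, 3, 0, 6, 5 — all 7 distinct ✓
  L1 = 4: L2 entries (in reading order) 0, 2, 3, 6, 5, 4, 1 — all 7 distinct ✓
  L1 = 5: L2 entries (in reading order) 4, 6, 5, 1, 2, 3, 0 — all 7 distinct ✓
  L1 = 6: L2 entries (in reading order) 6, 3, 0, 5, 4, 1, 2 — all 7 distinct ✓
Every symbol of L1 meets every symbol of L2 exactly once, so all 49 pairs are distinct (49 of 49).
Conclusion: YES.

YES


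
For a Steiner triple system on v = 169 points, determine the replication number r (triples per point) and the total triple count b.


An STS(v) is a 2-(v, 3, 1) BIBD: block size k = 3, λ = 1.
Replication: r(k − 1) = λ(v − 1) ⇒ r·2 = 169 − 1 = 168 ⇒ r = 84.
Block count: bk = vr ⇒ b·3 = 169·84 = 14196 ⇒ b = 4732.

r = 84, b = 4732.


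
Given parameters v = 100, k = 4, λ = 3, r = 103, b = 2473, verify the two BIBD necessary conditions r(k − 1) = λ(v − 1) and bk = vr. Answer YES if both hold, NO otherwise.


Condition (i): r(k − 1) = 103·3 = 309; λ(v − 1) = 3·99 = 297. Match? NO.
Condition (ii): bk = 2473·4 = 9892; vr = 100·103 = 10300. Match? NO.
Both conditions hold? NO.

NO


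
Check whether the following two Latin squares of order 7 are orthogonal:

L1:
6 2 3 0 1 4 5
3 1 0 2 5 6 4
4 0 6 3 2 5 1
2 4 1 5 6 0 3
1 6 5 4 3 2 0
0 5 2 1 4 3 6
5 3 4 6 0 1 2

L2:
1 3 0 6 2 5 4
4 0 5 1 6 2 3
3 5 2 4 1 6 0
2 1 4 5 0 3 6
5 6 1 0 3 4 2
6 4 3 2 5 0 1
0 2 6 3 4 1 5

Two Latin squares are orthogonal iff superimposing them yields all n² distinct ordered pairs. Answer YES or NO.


Form the n² = 49 superimposed pairs (L1[i][j], L2[i][j]), row by row (rows and columns indexed from 0):
row 0: (6,1) (2,3) (3,0) (0,6) (1,2) (4,5) (5,4)
row 1: (3,4) (1,0) (0,5) (2,1) (5,6) (6,2) (4,3)
row 2: (4,3) (0,5) (6,2) (3,4) (2,1) (5,6) (1,0)
row 3: (2,2) (4,1) (1,4) (5,5) (6,0) (0,3) (3,6)
row 4: (1,5) (6,6) (5,1) (4,0) (3,3) (2,4) (0,2)
row 5: (0,6) (5,4) (2,3) (1,2) (4,5) (3,0) (6,1)
row 6: (5,0) (3,2) (4,6) (6,3) (0,4) (1,1) (2,5)
Orthogonality requires all 49 pairs distinct.
But the pair (4,3) repeats: cell (1,6) has L1 = 4, L2 = 3, and cell (2,0) has L1 = 4, L2 = 3.
A repeated pair means some other pair never occurs (only 35 distinct pairs out of 49), so the squares are not orthogonal.
Conclusion: NO.

NO


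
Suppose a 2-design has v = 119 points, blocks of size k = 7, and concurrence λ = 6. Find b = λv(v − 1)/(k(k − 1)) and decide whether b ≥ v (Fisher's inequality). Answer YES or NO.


b = λv(v − 1)/(k(k − 1)) = 6·119·118/(7·6) = 84252/42 = 2006.
Compare with v = 119: b ≥ v, so Fisher's inequality holds.

YES


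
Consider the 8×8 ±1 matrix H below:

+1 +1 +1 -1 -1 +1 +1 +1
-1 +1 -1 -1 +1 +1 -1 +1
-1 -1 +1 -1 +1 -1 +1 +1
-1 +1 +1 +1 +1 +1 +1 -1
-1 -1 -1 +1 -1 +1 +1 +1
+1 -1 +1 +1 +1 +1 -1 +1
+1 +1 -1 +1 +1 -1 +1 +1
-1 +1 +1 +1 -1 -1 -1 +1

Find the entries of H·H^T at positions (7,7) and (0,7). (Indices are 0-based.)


Row 0 of H: [1, 1, 1, -1, -1, 1, 1, 1].
Row 7 of H: [-1, 1, 1, 1, -1, -1, -1, 1].
(H·H^T)[7][7] = Σ_j H[7][j]·H[7][j] = (-1)² + (1)² + (1)² + (1)² + (-1)² + (-1)² + (-1)² + (1)² = 1 + 1 + 1 + 1 + 1 + 1 + 1 + 1 = 8.
(H·H^T)[0][7] = Σ_j H[0][j]·H[7][j] = (1)·(-1) + (1)·(1) + (1)·(1) + (-1)·(1) + (-1)·(-1) + (1)·(-1) + (1)·(-1) + (1)·(1) = -1 + 1 + 1 + -1 + 1 + -1 + -1 + 1 = 0.
So rows 0 and 7 are orthogonal; the diagonal entry equals n = 8.

(7,7) entry = 8; (0,7) entry = 0.


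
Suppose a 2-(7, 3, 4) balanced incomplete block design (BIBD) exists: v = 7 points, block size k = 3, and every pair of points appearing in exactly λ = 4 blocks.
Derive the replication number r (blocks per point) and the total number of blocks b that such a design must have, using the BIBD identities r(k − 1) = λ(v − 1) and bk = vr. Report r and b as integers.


Any 2-(v, k, λ) BIBD satisfies two necessary conditions:
  (i)  Each point sits in r blocks, and counting incidences through any fixed point gives r(k − 1) = λ(v − 1), so r = λ(v − 1)/(k − 1).
  (ii) Total incidences bk = vr, so b = vr/k.
Step 1: r = λ(v − 1)/(k − 1) = 4·(7 − 1)/(3 − 1) = 4·6/2 = 24/2 = 12.
Step 2: b = vr/k = 7·12/3 = 84/3 = 28.
Check integrality: r = 12 ∈ Z ✓, b = 28 ∈ Z ✓.
(These identities are necessary conditions: they determine r and b for any design with these parameters, but do not by themselves prove that one exists.)

r = 12, b = 28.


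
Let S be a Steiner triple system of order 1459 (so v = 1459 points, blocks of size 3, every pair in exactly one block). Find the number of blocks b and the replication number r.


An STS(v) is a 2-(v, 3, 1) BIBD: block size k = 3, λ = 1.
Replication: r(k − 1) = λ(v − 1) ⇒ r·2 = 1459 − 1 = 1458 ⇒ r = 729.
Block count: b = v(v − 1)/6 = 1459·1458/6 = 2127222/6 = 354537.

r = 729, b = 354537.


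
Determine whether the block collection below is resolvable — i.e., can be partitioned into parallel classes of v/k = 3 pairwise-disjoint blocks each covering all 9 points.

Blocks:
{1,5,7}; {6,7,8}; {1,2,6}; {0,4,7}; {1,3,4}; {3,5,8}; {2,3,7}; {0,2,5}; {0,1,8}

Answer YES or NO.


v = 9, block size k = 3, number of blocks = 9.
For resolvability, blocks must partition into parallel classes of size v/k = 3.
Total blocks must therefore be a multiple of 3: 9 = 3·3 + 0 ⇒ divisible ✓.
Consider block {1,5,7}. It intersects every other block in the collection, so no parallel class of size 3 can contain it.
Since every block must belong to some parallel class in a resolution, the collection cannot be partitioned into parallel classes.
Resolvable? NO.

NO


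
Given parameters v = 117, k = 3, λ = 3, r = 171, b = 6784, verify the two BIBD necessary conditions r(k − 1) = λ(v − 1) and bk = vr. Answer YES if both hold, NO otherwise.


Condition (i): r(k − 1) = 171·2 = 342; λ(v − 1) = 3·116 = 348. Match? NO.
Condition (ii): bk = 6784·3 = 20352; vr = 117·171 = 20007. Match? NO.
Both conditions hold? NO.

NO


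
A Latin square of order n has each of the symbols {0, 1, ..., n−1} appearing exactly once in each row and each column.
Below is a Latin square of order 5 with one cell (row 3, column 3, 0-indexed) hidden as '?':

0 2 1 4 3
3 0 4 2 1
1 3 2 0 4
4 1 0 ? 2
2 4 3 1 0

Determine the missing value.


Row 3 contains symbols [0, 1, 2, 4] — missing [3].
Column 3 contains symbols [0, 1, 2, 4] — missing [3].
The missing symbol must appear in both missing sets; intersection = [3].
Therefore the hidden value is 3.

Missing value = 3.


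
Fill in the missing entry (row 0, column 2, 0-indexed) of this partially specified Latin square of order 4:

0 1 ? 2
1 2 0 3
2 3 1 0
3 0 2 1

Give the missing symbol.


Row 0 contains symbols [0, 1, 2] — missing [3].
Column 2 contains symbols [0, 1, 2] — missing [3].
The missing symbol must appear in both missing sets; intersection = [3].
Therefore the hidden value is 3.

Missing value = 3.


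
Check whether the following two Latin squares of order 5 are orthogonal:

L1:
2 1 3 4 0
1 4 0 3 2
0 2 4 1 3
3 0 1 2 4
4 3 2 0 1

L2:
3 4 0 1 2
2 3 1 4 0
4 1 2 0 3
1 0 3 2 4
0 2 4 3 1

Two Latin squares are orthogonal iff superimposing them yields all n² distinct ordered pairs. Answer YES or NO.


Form the n² = 25 superimposed pairs (L1[i][j], L2[i][j]), row by row (rows and columns indexed from 0):
row 0: (2,3) (1,4) (3,0) (4,1) (0,2)
row 1: (1,2) (4,3) (0,1) (3,4) (2,0)
row 2: (0,4) (2,1) (4,2) (1,0) (3,3)
row 3: (3,1) (0,0) (1,3) (2,2) (4,4)
row 4: (4,0) (3,2) (2,4) (0,3) (1,1)
Orthogonality requires all 25 pairs distinct.
Check by first coordinate: for each symbol s of L1, list the L2 entries in the n cells where L1 = s; they must all differ.
  L1 = 0: L2 entries (in reading order) 2, 1, 4, 0, 3 — all 5 distinct ✓
  L1 = 1: L2 entries (in reading order) 4, 2, 0, 3, 1 — all 5 distinct ✓
  L1 = 2: L2 entries (in reading order) 3, 0, 1, 2, 4 — all 5 distinct ✓
  L1 = 3: L2 entries (in reading order) 0, 4, 3, 1, 2 — all 5 distinct ✓
  L1 = 4: L2 entries (in reading order) 1, 3, 2, 4, 0 — all 5 distinct ✓
Every symbol of L1 meets every symbol of L2 exactly once, so all 25 pairs are distinct (25 of 25).
Conclusion: YES.

YES


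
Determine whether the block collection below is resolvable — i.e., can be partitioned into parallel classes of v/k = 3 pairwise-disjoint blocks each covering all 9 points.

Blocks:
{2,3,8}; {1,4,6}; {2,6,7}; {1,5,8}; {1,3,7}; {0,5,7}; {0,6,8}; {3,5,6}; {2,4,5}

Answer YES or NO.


v = 9, block size k = 3, number of blocks = 9.
For resolvability, blocks must partition into parallel classes of size v/k = 3.
Total blocks must therefore be a multiple of 3: 9 = 3·3 + 0 ⇒ divisible ✓.
Consider block {2,6,7}. The only other block(s) in the collection disjoint from it are {1,5,8} — just 1 block(s). Any parallel class containing {2,6,7} would need 2 other blocks each disjoint from it, so no parallel class of size 3 can contain {2,6,7}.
Since every block must belong to some parallel class in a resolution, the collection cannot be partitioned into parallel classes.
Resolvable? NO.

NO


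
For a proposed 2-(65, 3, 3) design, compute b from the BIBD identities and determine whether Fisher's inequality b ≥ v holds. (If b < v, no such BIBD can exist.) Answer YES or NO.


r = λ(v − 1)/(k − 1) = 3·64/2 = 96.
b = vr/k = 65·96/3 = 2080.
Fisher's inequality: b ≥ v ⇔ 2080 ≥ 65? YES.

YES


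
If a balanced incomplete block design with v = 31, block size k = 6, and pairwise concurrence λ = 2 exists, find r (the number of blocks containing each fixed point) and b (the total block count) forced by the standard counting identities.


Any 2-(v, k, λ) BIBD satisfies two necessary conditions:
  (i)  Each point sits in r blocks, and counting incidences through any fixed point gives r(k − 1) = λ(v − 1), so r = λ(v − 1)/(k − 1).
  (ii) Total incidences bk = vr, so b = vr/k.
Step 1: r = λ(v − 1)/(k − 1) = 2·(31 − 1)/(6 − 1) = 2·30/5 = 60/5 = 12.
Step 2: b = vr/k = 31·12/6 = 372/6 = 62.
Check integrality: r = 12 ∈ Z ✓, b = 62 ∈ Z ✓.
(These identities are necessary conditions: they determine r and b for any design with these parameters, but do not by themselves prove that one exists.)

r = 12, b = 62.


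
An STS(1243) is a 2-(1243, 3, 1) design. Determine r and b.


An STS(v) is a 2-(v, 3, 1) BIBD: block size k = 3, λ = 1.
Replication: r(k − 1) = λ(v − 1) ⇒ r·2 = 1243 − 1 = 1242 ⇒ r = 621.
Block count: b = v(v − 1)/6 = 1243·1242/6 = 1543806/6 = 257301.

r = 621, b = 257301.


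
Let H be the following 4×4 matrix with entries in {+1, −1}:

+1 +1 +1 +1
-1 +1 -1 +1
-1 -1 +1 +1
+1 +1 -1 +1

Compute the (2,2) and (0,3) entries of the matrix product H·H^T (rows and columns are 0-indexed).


Row 0 of H: [1, 1, 1, 1].
Row 2 of H: [-1, -1, 1, 1].
Row 3 of H: [1, 1, -1, 1].
(H·H^T)[2][2] = Σ_j H[2][j]·H[2][j] = (-1)² + (-1)² + (1)² + (1)² = 1 + 1 + 1 + 1 = 4.
(H·H^T)[0][3] = Σ_j H[0][j]·H[3][j] = (1)·(1) + (1)·(1) + (1)·(-1) + (1)·(1) = 1 + 1 + -1 + 1 = 2.
Rows 0 and 3 are not orthogonal (dot product = 2 ≠ 0), so H is not a Hadamard matrix.

(2,2) entry = 4; (0,3) entry = 2.


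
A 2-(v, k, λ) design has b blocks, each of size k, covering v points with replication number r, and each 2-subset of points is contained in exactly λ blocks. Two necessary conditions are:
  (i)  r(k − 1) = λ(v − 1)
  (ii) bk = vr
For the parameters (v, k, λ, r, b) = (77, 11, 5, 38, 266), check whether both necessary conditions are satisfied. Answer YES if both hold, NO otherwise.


Condition (i): r(k − 1) = 38·10 = 380; λ(v − 1) = 5·76 = 380. Match? YES.
Condition (ii): bk = 266·11 = 2926; vr = 77·38 = 2926. Match? YES.
Both conditions hold? YES.

YES


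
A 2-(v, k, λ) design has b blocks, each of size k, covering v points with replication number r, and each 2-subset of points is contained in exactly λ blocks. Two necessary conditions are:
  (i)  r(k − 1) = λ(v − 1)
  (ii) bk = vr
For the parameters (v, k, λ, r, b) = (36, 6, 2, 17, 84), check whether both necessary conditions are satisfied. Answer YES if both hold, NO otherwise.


Condition (i): r(k − 1) = 17·5 = 85; λ(v − 1) = 2·35 = 70. Match? NO.
Condition (ii): bk = 84·6 = 504; vr = 36·17 = 612. Match? NO.
Both conditions hold? NO.

NO


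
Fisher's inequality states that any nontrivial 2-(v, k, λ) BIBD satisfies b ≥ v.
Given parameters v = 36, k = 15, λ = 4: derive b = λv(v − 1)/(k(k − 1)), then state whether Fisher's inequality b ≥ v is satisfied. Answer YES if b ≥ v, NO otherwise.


r = λ(v − 1)/(k − 1) = 4·35/14 = 10.
b = vr/k = 36·10/15 = 24.
Fisher's inequality: b ≥ v ⇔ 24 ≥ 36? NO.

NO


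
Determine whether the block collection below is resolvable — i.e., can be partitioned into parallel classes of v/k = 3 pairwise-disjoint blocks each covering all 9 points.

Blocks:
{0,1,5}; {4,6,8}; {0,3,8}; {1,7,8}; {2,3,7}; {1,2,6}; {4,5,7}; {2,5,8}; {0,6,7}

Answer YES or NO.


v = 9, block size k = 3, number of blocks = 9.
For resolvability, blocks must partition into parallel classes of size v/k = 3.
Total blocks must therefore be a multiple of 3: 9 = 3·3 + 0 ⇒ divisible ✓.
Consider block {1,7,8}. It intersects every other block in the collection, so no parallel class of size 3 can contain it.
Since every block must belong to some parallel class in a resolution, the collection cannot be partitioned into parallel classes.
Resolvable? NO.

NO


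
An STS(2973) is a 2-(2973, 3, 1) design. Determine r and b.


An STS(v) is a 2-(v, 3, 1) BIBD: block size k = 3, λ = 1.
Replication: r(k − 1) = λ(v − 1) ⇒ r·2 = 2973 − 1 = 2972 ⇒ r = 1486.
Block count: bk = vr ⇒ b·3 = 2973·1486 = 4417878 ⇒ b = 1472626.
(Check via b = v(v − 1)/6 = 2973·2972/6 = 8835756/6 = 1472626.)

r = 1486, b = 1472626.


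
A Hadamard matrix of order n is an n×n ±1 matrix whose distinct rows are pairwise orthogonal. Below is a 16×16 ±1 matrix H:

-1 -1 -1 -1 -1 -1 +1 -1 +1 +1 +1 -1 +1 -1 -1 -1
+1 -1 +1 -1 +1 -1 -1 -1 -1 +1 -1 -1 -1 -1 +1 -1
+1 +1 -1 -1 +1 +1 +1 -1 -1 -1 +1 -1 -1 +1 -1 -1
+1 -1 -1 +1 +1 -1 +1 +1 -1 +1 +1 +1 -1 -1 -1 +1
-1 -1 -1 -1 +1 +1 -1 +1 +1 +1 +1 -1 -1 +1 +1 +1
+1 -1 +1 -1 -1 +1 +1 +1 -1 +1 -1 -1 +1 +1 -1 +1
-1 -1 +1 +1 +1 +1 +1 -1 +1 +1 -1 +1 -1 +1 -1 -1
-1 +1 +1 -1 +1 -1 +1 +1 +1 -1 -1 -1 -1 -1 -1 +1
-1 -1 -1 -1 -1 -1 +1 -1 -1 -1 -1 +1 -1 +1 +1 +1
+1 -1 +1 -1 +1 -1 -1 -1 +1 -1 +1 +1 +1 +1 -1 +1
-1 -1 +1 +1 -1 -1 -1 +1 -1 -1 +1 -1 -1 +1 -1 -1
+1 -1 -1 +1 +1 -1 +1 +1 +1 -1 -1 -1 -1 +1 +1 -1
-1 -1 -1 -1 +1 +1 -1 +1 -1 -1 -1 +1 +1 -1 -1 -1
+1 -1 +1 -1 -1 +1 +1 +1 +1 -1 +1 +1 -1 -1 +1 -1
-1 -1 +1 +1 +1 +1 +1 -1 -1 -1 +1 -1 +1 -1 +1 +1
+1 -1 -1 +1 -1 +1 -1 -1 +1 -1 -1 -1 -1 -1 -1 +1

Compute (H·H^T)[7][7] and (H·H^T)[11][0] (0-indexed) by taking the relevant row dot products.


Row 0 of H: [-1, -1, -1, -1, -1, -1, 1, -1, 1, 1, 1, -1, 1, -1, -1, -1].
Row 7 of H: [-1, 1, 1, -1, 1, -1, 1, 1, 1, -1, -1, -1, -1, -1, -1, 1].
Row 11 of H: [1, -1, -1, 1, 1, -1, 1, 1, 1, -1, -1, -1, -1, 1, 1, -1].
(H·H^T)[7][7] = Σ_j H[7][j]·H[7][j] = (-1)² + (1)² + (1)² + (-1)² + (1)² + (-1)² + (1)² + (1)² + (1)² + (-1)² + (-1)² + (-1)² + (-1)² + (-1)² + (-1)² + (1)² = 1 + 1 + 1 + 1 + 1 + 1 + 1 + 1 + 1 + 1 + 1 + 1 + 1 + 1 + 1 + 1 = 16.
(H·H^T)[11][0] = Σ_j H[11][j]·H[0][j] = (1)·(-1) + (-1)·(-1) + (-1)·(-1) + (1)·(-1) + (1)·(-1) + (-1)·(-1) + (1)·(1) + (1)·(-1) + (1)·(1) + (-1)·(1) + (-1)·(1) + (-1)·(-1) + (-1)·(1) + (1)·(-1) + (1)·(-1) + (-1)·(-1) = -1 + 1 + 1 + -1 + -1 + 1 + 1 + -1 + 1 + -1 + -1 + 1 + -1 + -1 + -1 + 1 = -2.
Rows 11 and 0 are not orthogonal (dot product = -2 ≠ 0), so H is not a Hadamard matrix.

(7,7) entry = 16; (11,0) entry = -2.


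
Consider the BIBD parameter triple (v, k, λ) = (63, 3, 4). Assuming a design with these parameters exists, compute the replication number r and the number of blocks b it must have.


Any 2-(v, k, λ) BIBD satisfies two necessary conditions:
  (i)  Each point sits in r blocks, and counting incidences through any fixed point gives r(k − 1) = λ(v − 1), so r = λ(v − 1)/(k − 1).
  (ii) Total incidences bk = vr, so b = vr/k.
Step 1: r = λ(v − 1)/(k − 1) = 4·(63 − 1)/(3 − 1) = 4·62/2 = 248/2 = 124.
Step 2: b = vr/k = 63·124/3 = 7812/3 = 2604.
Check integrality: r = 124 ∈ Z ✓, b = 2604 ∈ Z ✓.
(These identities are necessary conditions: they determine r and b for any design with these parameters, but do not by themselves prove that one exists.)

r = 124, b = 2604.


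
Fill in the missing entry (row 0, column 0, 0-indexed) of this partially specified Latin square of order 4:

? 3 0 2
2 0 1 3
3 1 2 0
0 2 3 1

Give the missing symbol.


Row 0 contains symbols [0, 2, 3] — missing [1].
Column 0 contains symbols [0, 2, 3] — missing [1].
The missing symbol must appear in both missing sets; intersection = [1].
Therefore the hidden value is 1.

Missing value = 1.


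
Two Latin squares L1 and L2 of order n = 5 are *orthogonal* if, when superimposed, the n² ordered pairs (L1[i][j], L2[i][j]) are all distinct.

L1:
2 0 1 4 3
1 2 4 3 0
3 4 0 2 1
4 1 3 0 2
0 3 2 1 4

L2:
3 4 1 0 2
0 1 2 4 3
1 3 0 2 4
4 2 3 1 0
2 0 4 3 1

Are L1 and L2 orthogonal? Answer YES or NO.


Form the n² = 25 superimposed pairs (L1[i][j], L2[i][j]), row by row (rows and columns indexed from 0):
row 0: (2,3) (0,4) (1,1) (4,0) (3,2)
row 1: (1,0) (2,1) (4,2) (3,4) (0,3)
row 2: (3,1) (4,3) (0,0) (2,2) (1,4)
row 3: (4,4) (1,2) (3,3) (0,1) (2,0)
row 4: (0,2) (3,0) (2,4) (1,3) (4,1)
Orthogonality requires all 25 pairs distinct.
Check by first coordinate: for each symbol s of L1, list the L2 entries in the n cells where L1 = s; they must all differ.
  L1 = 0: L2 entries (in reading order) 4, 3, 0, 1, 2 — all 5 distinct ✓
  L1 = 1: L2 entries (in reading order) 1, 0, 4, 2, 3 — all 5 distinct ✓
  L1 = 2: L2 entries (in reading order) 3, 1, 2, 0, 4 — all 5 distinct ✓
  L1 = 3: L2 entries (in reading order) 2, 4, 1, 3, 0 — all 5 distinct ✓
  L1 = 4: L2 entries (in reading order) 0, 2, 3, 4, 1 — all 5 distinct ✓
Every symbol of L1 meets every symbol of L2 exactly once, so all 25 pairs are distinct (25 of 25).
Conclusion: YES.

YES


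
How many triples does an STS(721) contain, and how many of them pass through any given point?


An STS(v) is a 2-(v, 3, 1) BIBD: block size k = 3, λ = 1.
Replication: r(k − 1) = λ(v − 1) ⇒ r·2 = 721 − 1 = 720 ⇒ r = 360.
Block count: bk = vr ⇒ b·3 = 721·360 = 259560 ⇒ b = 86520.
(Check via b = v(v − 1)/6 = 721·720/6 = 519120/6 = 86520.)

r = 360, b = 86520.


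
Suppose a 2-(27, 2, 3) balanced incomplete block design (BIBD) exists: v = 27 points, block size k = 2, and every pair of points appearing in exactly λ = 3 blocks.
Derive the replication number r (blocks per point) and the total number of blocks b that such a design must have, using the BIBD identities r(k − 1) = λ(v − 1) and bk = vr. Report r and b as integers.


Any 2-(v, k, λ) BIBD satisfies two necessary conditions:
  (i)  Each point sits in r blocks, and counting incidences through any fixed point gives r(k − 1) = λ(v − 1), so r = λ(v − 1)/(k − 1).
  (ii) Total incidences bk = vr, so b = vr/k.
Step 1: r = λ(v − 1)/(k − 1) = 3·(27 − 1)/(2 − 1) = 3·26/1 = 78/1 = 78.
Step 2: b = vr/k = 27·78/2 = 2106/2 = 1053.
Check integrality: r = 78 ∈ Z ✓, b = 1053 ∈ Z ✓.
(These identities are necessary conditions: they determine r and b for any design with these parameters, but do not by themselves prove that one exists.)

r = 78, b = 1053.


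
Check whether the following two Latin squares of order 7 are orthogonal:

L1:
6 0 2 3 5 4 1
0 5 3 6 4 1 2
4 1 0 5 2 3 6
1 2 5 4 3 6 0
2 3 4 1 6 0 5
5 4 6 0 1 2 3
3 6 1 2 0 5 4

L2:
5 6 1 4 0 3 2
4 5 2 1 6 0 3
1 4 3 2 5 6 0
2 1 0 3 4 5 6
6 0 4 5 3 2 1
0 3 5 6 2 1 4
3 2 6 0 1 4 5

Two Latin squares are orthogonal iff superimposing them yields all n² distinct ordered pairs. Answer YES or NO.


Form the n² = 49 superimposed pairs (L1[i][j], L2[i][j]), row by row (rows and columns indexed from 0):
row 0: (6,5) (0,6) (2,1) (3,4) (5,0) (4,3) (1,2)
row 1: (0,4) (5,5) (3,2) (6,1) (4,6) (1,0) (2,3)
row 2: (4,1) (1,4) (0,3) (5,2) (2,5) (3,6) (6,0)
row 3: (1,2) (2,1) (5,0) (4,3) (3,4) (6,5) (0,6)
row 4: (2,6) (3,0) (4,4) (1,5) (6,3) (0,2) (5,1)
row 5: (5,0) (4,3) (6,5) (0,6) (1,2) (2,1) (3,4)
row 6: (3,3) (6,2) (1,6) (2,0) (0,1) (5,4) (4,5)
Orthogonality requires all 49 pairs distinct.
But the pair (1,2) repeats: cell (0,6) has L1 = 1, L2 = 2, and cell (3,0) has L1 = 1, L2 = 2.
A repeated pair means some other pair never occurs (only 35 distinct pairs out of 49), so the squares are not orthogonal.
Conclusion: NO.

NO


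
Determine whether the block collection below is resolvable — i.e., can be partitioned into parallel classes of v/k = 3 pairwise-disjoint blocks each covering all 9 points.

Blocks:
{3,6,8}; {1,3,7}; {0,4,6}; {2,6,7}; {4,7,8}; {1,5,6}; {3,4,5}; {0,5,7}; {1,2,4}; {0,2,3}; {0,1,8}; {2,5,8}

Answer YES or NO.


v = 9, block size k = 3, number of blocks = 12.
For resolvability, blocks must partition into parallel classes of size v/k = 3.
Total blocks must therefore be a multiple of 3: 12 = 3·4 + 0 ⇒ divisible ✓.
Greedy packing gives 4 candidate class(es). Each should be a full parallel class (size 3, covers all 9 points).
  Class 1 (3 blocks): {3,6,8}; {0,5,7}; {1,2,4}. Points covered: [0, 1, 2, 3, 4, 5, 6, 7, 8].
  Class 2 (3 blocks): {1,3,7}; {0,4,6}; {2,5,8}. Points covered: [0, 1, 2, 3, 4, 5, 6, 7, 8].
  Class 3 (3 blocks): {2,6,7}; {3,4,5}; {0,1,8}. Points covered: [0, 1, 2, 3, 4, 5, 6, 7, 8].
  Class 4 (3 blocks): {4,7,8}; {1,5,6}; {0,2,3}. Points covered: [0, 1, 2, 3, 4, 5, 6, 7, 8].
All classes full (size 3)? YES. All classes cover every point? YES.
Resolvable? YES.

YES


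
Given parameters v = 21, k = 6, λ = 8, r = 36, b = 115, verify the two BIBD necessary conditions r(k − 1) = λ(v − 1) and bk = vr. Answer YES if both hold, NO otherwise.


Condition (i): r(k − 1) = 36·5 = 180; λ(v − 1) = 8·20 = 160. Match? NO.
Condition (ii): bk = 115·6 = 690; vr = 21·36 = 756. Match? NO.
Both conditions hold? NO.

NO


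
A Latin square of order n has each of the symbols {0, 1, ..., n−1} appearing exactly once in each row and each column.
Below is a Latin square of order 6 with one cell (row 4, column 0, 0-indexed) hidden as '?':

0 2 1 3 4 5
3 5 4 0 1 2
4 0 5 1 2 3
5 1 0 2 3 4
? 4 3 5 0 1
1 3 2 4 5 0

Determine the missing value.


Row 4 contains symbols [0, 1, 3, 4, 5] — missing [2].
Column 0 contains symbols [0, 1, 3, 4, 5] — missing [2].
The missing symbol must appear in both missing sets; intersection = [2].
Therefore the hidden value is 2.

Missing value = 2.


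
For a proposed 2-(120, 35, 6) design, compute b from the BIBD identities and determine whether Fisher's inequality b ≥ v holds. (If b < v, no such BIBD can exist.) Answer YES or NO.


b = λv(v − 1)/(k(k − 1)) = 6·120·119/(35·34) = 85680/1190 = 72.
Compare with v = 120: b < v, so Fisher's inequality fails.

NO


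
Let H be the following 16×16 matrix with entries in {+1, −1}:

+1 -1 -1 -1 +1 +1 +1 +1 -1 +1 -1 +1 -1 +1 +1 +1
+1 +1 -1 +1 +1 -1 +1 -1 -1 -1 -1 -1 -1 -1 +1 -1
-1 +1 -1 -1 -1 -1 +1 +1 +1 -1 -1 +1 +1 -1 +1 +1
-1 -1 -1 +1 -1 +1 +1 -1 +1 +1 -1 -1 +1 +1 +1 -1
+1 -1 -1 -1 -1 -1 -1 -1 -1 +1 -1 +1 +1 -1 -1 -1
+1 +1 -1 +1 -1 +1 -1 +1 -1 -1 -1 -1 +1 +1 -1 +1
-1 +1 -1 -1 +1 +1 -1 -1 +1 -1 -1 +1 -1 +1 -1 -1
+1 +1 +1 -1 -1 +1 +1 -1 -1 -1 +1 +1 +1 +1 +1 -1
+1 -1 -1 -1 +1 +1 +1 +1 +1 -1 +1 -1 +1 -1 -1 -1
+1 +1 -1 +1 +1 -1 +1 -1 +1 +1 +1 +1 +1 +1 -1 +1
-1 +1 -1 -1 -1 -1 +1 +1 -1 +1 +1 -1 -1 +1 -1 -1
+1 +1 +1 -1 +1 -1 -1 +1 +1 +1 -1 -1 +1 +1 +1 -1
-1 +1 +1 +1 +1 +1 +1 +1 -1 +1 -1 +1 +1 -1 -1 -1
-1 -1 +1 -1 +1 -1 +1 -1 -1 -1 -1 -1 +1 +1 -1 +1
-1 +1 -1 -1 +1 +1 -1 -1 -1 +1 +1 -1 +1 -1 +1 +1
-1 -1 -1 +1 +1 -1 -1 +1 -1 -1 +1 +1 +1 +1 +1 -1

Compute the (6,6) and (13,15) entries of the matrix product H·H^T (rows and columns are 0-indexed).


Row 6 of H: [-1, 1, -1, -1, 1, 1, -1, -1, 1, -1, -1, 1, -1, 1, -1, -1].
Row 13 of H: [-1, -1, 1, -1, 1, -1, 1, -1, -1, -1, -1, -1, 1, 1, -1, 1].
Row 15 of H: [-1, -1, -1, 1, 1, -1, -1, 1, -1, -1, 1, 1, 1, 1, 1, -1].
(H·H^T)[6][6] = Σ_j H[6][j]·H[6][j] = (-1)² + (1)² + (-1)² + (-1)² + (1)² + (1)² + (-1)² + (-1)² + (1)² + (-1)² + (-1)² + (1)² + (-1)² + (1)² + (-1)² + (-1)² = 1 + 1 + 1 + 1 + 1 + 1 + 1 + 1 + 1 + 1 + 1 + 1 + 1 + 1 + 1 + 1 = 16.
(H·H^T)[13][15] = Σ_j H[13][j]·H[15][j] = (-1)·(-1) + (-1)·(-1) + (1)·(-1) + (-1)·(1) + (1)·(1) + (-1)·(-1) + (1)·(-1) + (-1)·(1) + (-1)·(-1) + (-1)·(-1) + (-1)·(1) + (-1)·(1) + (1)·(1) + (1)·(1) + (-1)·(1) + (1)·(-1) = 1 + 1 + -1 + -1 + 1 + 1 + -1 + -1 + 1 + 1 + -1 + -1 + 1 + 1 + -1 + -1 = 0.
So rows 13 and 15 are orthogonal; the diagonal entry equals n = 16.

(6,6) entry = 16; (13,15) entry = 0.


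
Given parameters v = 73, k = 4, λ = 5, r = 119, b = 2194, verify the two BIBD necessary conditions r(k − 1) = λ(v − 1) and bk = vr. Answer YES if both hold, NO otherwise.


Condition (i): r(k − 1) = 119·3 = 357; λ(v − 1) = 5·72 = 360. Match? NO.
Condition (ii): bk = 2194·4 = 8776; vr = 73·119 = 8687. Match? NO.
Both conditions hold? NO.

NO


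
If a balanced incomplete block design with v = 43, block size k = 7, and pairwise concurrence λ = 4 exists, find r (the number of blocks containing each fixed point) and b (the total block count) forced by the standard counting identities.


Any 2-(v, k, λ) BIBD satisfies two necessary conditions:
  (i)  Each point sits in r blocks, and counting incidences through any fixed point gives r(k − 1) = λ(v − 1), so r = λ(v − 1)/(k − 1).
  (ii) Total incidences bk = vr, so b = vr/k.
Step 1: r = λ(v − 1)/(k − 1) = 4·(43 − 1)/(7 − 1) = 4·42/6 = 168/6 = 28.
Step 2: b = vr/k = 43·28/7 = 1204/7 = 172.
Check integrality: r = 28 ∈ Z ✓, b = 172 ∈ Z ✓.
(These identities are necessary conditions: they determine r and b for any design with these parameters, but do not by themselves prove that one exists.)

r = 28, b = 172.


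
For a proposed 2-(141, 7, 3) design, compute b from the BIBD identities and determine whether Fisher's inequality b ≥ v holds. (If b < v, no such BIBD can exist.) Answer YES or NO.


r = λ(v − 1)/(k − 1) = 3·140/6 = 70.
b = vr/k = 141·70/7 = 1410.
Fisher's inequality: b ≥ v ⇔ 1410 ≥ 141? YES.

YES


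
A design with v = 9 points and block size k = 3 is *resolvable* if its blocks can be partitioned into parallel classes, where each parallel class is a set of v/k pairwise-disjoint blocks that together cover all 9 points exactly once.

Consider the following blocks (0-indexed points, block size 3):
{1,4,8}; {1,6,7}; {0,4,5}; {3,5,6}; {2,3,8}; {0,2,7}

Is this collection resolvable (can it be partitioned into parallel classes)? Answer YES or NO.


v = 9, block size k = 3, number of blocks = 6.
For resolvability, blocks must partition into parallel classes of size v/k = 3.
Total blocks must therefore be a multiple of 3: 6 = 3·2 + 0 ⇒ divisible ✓.
Greedy packing gives 2 candidate class(es). Each should be a full parallel class (size 3, covers all 9 points).
  Class 1 (3 blocks): {1,4,8}; {3,5,6}; {0,2,7}. Points covered: [0, 1, 2, 3, 4, 5, 6, 7, 8].
  Class 2 (3 blocks): {1,6,7}; {0,4,5}; {2,3,8}. Points covered: [0, 1, 2, 3, 4, 5, 6, 7, 8].
All classes full (size 3)? YES. All classes cover every point? YES.
Resolvable? YES.

YES


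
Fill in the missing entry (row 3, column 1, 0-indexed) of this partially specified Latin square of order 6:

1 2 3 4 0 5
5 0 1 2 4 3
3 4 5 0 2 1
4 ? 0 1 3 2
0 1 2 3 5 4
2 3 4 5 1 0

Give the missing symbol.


Row 3 contains symbols [0, 1, 2, 3, 4] — missing [5].
Column 1 contains symbols [0, 1, 2, 3, 4] — missing [5].
The missing symbol must appear in both missing sets; intersection = [5].
Therefore the hidden value is 5.

Missing value = 5.


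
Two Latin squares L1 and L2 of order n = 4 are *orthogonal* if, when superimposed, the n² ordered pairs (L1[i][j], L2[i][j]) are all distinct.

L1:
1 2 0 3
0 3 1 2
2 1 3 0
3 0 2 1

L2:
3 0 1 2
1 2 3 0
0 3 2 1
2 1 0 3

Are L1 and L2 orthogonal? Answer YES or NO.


Form the n² = 16 superimposed pairs (L1[i][j], L2[i][j]), row by row (rows and columns indexed from 0):
row 0: (1,3) (2,0) (0,1) (3,2)
row 1: (0,1) (3,2) (1,3) (2,0)
row 2: (2,0) (1,3) (3,2) (0,1)
row 3: (3,2) (0,1) (2,0) (1,3)
Orthogonality requires all 16 pairs distinct.
But the pair (0,1) repeats: cell (0,2) has L1 = 0, L2 = 1, and cell (1,0) has L1 = 0, L2 = 1.
A repeated pair means some other pair never occurs (only 4 distinct pairs out of 16), so the squares are not orthogonal.
Conclusion: NO.

NO


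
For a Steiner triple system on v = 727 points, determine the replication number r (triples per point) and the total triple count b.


An STS(v) is a 2-(v, 3, 1) BIBD: block size k = 3, λ = 1.
Replication: r(k − 1) = λ(v − 1) ⇒ r·2 = 727 − 1 = 726 ⇒ r = 363.
Block count: b = v(v − 1)/6 = 727·726/6 = 527802/6 = 87967.
(Check via bk = vr: 87967·3 = 263901 = 727·363 = 263901 ✓.)

r = 363, b = 87967.


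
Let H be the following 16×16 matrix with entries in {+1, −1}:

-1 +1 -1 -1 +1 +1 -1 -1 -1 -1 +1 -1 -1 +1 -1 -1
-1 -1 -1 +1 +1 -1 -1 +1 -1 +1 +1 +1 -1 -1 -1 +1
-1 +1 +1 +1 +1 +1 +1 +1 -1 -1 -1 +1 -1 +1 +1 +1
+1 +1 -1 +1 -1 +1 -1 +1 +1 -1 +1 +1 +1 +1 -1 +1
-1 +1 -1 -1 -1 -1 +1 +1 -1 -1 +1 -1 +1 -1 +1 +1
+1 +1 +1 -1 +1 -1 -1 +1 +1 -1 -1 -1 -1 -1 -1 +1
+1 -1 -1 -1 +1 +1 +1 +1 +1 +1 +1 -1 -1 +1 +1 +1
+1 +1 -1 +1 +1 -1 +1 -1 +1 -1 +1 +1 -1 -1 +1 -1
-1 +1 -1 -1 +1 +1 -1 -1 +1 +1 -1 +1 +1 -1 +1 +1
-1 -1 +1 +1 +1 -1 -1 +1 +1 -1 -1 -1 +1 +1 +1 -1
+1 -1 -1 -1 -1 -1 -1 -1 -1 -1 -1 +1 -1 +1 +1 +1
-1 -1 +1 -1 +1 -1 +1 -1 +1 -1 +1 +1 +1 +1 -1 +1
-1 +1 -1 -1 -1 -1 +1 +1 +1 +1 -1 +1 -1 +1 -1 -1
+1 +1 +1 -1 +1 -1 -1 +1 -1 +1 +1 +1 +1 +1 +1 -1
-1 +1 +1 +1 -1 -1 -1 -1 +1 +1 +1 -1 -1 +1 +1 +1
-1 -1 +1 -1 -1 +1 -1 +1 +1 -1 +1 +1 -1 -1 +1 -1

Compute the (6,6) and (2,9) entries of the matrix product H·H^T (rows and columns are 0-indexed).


Row 2 of H: [-1, 1, 1, 1, 1, 1, 1, 1, -1, -1, -1, 1, -1, 1, 1, 1].
Row 6 of H: [1, -1, -1, -1, 1, 1, 1, 1, 1, 1, 1, -1, -1, 1, 1, 1].
Row 9 of H: [-1, -1, 1, 1, 1, -1, -1, 1, 1, -1, -1, -1, 1, 1, 1, -1].
(H·H^T)[6][6] = Σ_j H[6][j]·H[6][j] = (1)² + (-1)² + (-1)² + (-1)² + (1)² + (1)² + (1)² + (1)² + (1)² + (1)² + (1)² + (-1)² + (-1)² + (1)² + (1)² + (1)² = 1 + 1 + 1 + 1 + 1 + 1 + 1 + 1 + 1 + 1 + 1 + 1 + 1 + 1 + 1 + 1 = 16.
(H·H^T)[2][9] = Σ_j H[2][j]·H[9][j] = (-1)·(-1) + (1)·(-1) + (1)·(1) + (1)·(1) + (1)·(1) + (1)·(-1) + (1)·(-1) + (1)·(1) + (-1)·(1) + (-1)·(-1) + (-1)·(-1) + (1)·(-1) + (-1)·(1) + (1)·(1) + (1)·(1) + (1)·(-1) = 1 + -1 + 1 + 1 + 1 + -1 + -1 + 1 + -1 + 1 + 1 + -1 + -1 + 1 + 1 + -1 = 2.
Rows 2 and 9 are not orthogonal (dot product = 2 ≠ 0), so H is not a Hadamard matrix.

(6,6) entry = 16; (2,9) entry = 2.


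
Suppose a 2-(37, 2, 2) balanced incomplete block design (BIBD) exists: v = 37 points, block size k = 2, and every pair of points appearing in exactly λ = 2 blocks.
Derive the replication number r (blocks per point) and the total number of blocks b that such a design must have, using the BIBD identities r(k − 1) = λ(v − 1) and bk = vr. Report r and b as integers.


Any 2-(v, k, λ) BIBD satisfies two necessary conditions:
  (i)  Each point sits in r blocks, and counting incidences through any fixed point gives r(k − 1) = λ(v − 1), so r = λ(v − 1)/(k − 1).
  (ii) Total incidences bk = vr, so b = vr/k.
Step 1: r = λ(v − 1)/(k − 1) = 2·(37 − 1)/(2 − 1) = 2·36/1 = 72/1 = 72.
Step 2: b = vr/k = 37·72/2 = 2664/2 = 1332.
Check integrality: r = 72 ∈ Z ✓, b = 1332 ∈ Z ✓.
(These identities are necessary conditions: they determine r and b for any design with these parameters, but do not by themselves prove that one exists.)

r = 72, b = 1332.


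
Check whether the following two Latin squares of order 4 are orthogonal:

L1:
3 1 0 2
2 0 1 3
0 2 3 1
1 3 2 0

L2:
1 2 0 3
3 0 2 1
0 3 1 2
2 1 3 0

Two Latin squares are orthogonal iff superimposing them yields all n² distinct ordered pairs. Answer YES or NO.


Form the n² = 16 superimposed pairs (L1[i][j], L2[i][j]), row by row (rows and columns indexed from 0):
row 0: (3,1) (1,2) (0,0) (2,3)
row 1: (2,3) (0,0) (1,2) (3,1)
row 2: (0,0) (2,3) (3,1) (1,2)
row 3: (1,2) (3,1) (2,3) (0,0)
Orthogonality requires all 16 pairs distinct.
But the pair (2,3) repeats: cell (0,3) has L1 = 2, L2 = 3, and cell (1,0) has L1 = 2, L2 = 3.
A repeated pair means some other pair never occurs (only 4 distinct pairs out of 16), so the squares are not orthogonal.
Conclusion: NO.

NO


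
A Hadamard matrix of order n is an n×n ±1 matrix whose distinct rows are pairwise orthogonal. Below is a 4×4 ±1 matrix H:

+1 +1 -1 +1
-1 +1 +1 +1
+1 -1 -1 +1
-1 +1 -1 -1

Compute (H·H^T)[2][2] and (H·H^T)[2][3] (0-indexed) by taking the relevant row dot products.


Row 2 of H: [1, -1, -1, 1].
Row 3 of H: [-1, 1, -1, -1].
(H·H^T)[2][2] = Σ_j H[2][j]·H[2][j] = (1)² + (-1)² + (-1)² + (1)² = 1 + 1 + 1 + 1 = 4.
(H·H^T)[2][3] = Σ_j H[2][j]·H[3][j] = (1)·(-1) + (-1)·(1) + (-1)·(-1) + (1)·(-1) = -1 + -1 + 1 + -1 = -2.
Rows 2 and 3 are not orthogonal (dot product = -2 ≠ 0), so H is not a Hadamard matrix.

(2,2) entry = 4; (2,3) entry = -2.


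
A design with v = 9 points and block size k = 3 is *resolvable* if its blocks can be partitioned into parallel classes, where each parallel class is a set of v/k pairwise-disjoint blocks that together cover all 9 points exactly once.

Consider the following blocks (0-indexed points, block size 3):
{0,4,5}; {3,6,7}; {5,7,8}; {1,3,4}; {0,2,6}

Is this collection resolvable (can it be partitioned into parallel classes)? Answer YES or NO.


v = 9, block size k = 3, number of blocks = 5.
For resolvability, blocks must partition into parallel classes of size v/k = 3.
Total blocks must therefore be a multiple of 3: 5 = 3·1 + 2 ⇒ not divisible ✗.
Resolvable? NO.

NO


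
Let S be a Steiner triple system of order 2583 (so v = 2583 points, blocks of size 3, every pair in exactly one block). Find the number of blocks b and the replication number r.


An STS(v) is a 2-(v, 3, 1) BIBD: block size k = 3, λ = 1.
Replication: r(k − 1) = λ(v − 1) ⇒ r·2 = 2583 − 1 = 2582 ⇒ r = 1291.
Block count: b = v(v − 1)/6 = 2583·2582/6 = 6669306/6 = 1111551.

r = 1291, b = 1111551.


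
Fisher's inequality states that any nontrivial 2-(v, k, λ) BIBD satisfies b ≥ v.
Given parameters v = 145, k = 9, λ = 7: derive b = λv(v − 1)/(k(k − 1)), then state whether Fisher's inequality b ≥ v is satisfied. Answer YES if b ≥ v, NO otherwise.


b = λv(v − 1)/(k(k − 1)) = 7·145·144/(9·8) = 146160/72 = 2030.
Compare with v = 145: b ≥ v, so Fisher's inequality holds.

YES
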